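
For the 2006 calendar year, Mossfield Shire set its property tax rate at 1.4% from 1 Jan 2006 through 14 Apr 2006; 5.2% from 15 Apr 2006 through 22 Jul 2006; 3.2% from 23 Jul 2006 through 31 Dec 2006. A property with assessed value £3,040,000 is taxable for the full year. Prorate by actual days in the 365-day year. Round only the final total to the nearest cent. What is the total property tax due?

£98,179.51

1 Jan – 14 Apr 2006: 104 days at 1.4% → £3,040,000 × 1.4% × 104/365 = £12,126.6849
15 Apr – 22 Jul 2006: 99 days at 5.2% → £3,040,000 × 5.2% × 99/365 = £42,876.4932
23 Jul – 31 Dec 2006: 162 days at 3.2% → £3,040,000 × 3.2% × 162/365 = £43,176.3288
Total = £98,179.5068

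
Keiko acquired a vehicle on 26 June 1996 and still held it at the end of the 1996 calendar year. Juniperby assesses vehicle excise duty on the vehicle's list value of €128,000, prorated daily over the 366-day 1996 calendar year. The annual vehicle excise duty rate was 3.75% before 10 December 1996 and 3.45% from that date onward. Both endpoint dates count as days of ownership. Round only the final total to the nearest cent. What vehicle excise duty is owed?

26 June – 9 December 1996: 167 days at 3.75% → €128,000 × 3.75% × 167/366 = €2,190.1639
10 December – 31 December 1996: 22 days at 3.45% → €128,000 × 3.45% × 22/366 = €265.4426
Total = €2,455.6066

€2,455.61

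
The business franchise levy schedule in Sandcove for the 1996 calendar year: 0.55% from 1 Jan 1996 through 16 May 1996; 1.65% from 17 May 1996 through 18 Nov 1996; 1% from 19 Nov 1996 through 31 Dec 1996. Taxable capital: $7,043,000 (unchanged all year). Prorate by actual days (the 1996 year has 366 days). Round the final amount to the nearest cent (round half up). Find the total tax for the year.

$81,831.58

1 Jan – 16 May 1996: 137 days at 0.55% → $7,043,000 × 0.55% × 137/366 = $14,499.7281
17 May – 18 Nov 1996: 186 days at 1.65% → $7,043,000 × 1.65% × 186/366 = $59,057.2869
19 Nov – 31 Dec 1996: 43 days at 1% → $7,043,000 × 1% × 43/366 = $8,274.5628
Total = $81,831.5779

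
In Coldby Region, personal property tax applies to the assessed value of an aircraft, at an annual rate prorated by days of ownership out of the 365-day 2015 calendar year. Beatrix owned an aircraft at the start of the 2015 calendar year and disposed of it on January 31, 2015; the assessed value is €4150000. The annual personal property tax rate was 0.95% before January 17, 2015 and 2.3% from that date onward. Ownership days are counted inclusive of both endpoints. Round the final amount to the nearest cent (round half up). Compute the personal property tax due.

€5650.82

January 1 – January 16, 2015: 16 days at 0.95% → €4150000 × 0.95% × 16/365 = €1728.2192
January 17 – January 31, 2015: 15 days at 2.3% → €4150000 × 2.3% × 15/365 = €3922.6027
Total = €5650.8219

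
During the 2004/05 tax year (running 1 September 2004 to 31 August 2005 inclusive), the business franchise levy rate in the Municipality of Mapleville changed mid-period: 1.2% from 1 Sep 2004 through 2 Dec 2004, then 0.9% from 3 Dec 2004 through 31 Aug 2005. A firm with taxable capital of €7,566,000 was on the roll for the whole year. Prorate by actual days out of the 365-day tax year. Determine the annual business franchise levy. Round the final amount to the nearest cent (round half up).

1 Sep – 2 Dec 2004: 93 days at 1.2% → €7,566,000 × 1.2% × 93/365 = €23,133.3041
3 Dec 2004 – 31 Aug 2005: 272 days at 0.9% → €7,566,000 × 0.9% × 272/365 = €50,744.0219
Total = €73,877.3260

€73,877.33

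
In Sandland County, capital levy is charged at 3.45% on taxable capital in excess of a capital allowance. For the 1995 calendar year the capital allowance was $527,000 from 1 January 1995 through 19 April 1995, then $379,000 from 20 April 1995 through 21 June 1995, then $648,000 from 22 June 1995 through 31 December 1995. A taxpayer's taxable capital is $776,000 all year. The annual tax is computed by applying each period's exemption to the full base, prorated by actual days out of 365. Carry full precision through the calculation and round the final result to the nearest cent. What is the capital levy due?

$7,264.47

1 January – 19 April 1995: 109 days, exemption $527,000 → ($776,000 − $527,000) × 3.45% × 109/365 = $2,565.3822
20 April – 21 June 1995: 63 days, exemption $379,000 → ($776,000 − $379,000) × 3.45% × 63/365 = $2,364.0534
22 June – 31 December 1995: 193 days, exemption $648,000 → ($776,000 − $648,000) × 3.45% × 193/365 = $2,335.0356
Total = $7,264.4712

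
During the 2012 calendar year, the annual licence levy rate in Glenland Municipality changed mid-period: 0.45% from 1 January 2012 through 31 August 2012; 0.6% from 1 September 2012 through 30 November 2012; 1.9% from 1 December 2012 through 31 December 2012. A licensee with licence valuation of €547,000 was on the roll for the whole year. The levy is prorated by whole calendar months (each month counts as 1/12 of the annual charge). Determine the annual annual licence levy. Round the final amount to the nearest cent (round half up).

€3,327.58

1 January – 31 August 2012: 8 months at 0.45% → €547,000 × 0.45% × 8/12 = €1,641.0000
1 September – 30 November 2012: 3 months at 0.6% → €547,000 × 0.6% × 3/12 = €820.5000
1 December – 31 December 2012: 1 month at 1.9% → €547,000 × 1.9% × 1/12 = €866.0833
Total = €3,327.5833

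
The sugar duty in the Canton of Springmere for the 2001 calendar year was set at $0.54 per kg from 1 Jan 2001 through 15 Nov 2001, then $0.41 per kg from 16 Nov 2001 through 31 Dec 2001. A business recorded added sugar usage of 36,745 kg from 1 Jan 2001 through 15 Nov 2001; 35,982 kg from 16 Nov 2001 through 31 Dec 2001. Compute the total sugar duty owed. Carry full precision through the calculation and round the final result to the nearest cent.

$34,594.92

1 Jan – 15 Nov 2001: 36,745 kg at $0.54/kg → $19,842.30
16 Nov – 31 Dec 2001: 35,982 kg at $0.41/kg → $14,752.62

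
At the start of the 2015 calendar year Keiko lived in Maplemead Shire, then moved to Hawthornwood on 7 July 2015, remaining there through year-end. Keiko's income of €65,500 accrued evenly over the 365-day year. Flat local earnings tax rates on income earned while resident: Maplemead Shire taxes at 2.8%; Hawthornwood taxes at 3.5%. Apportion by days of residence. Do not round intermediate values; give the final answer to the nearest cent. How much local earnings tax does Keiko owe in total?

€2,057.60

Maplemead Shire, 1 January – 6 July 2015: 187 days → €65,500 × 2.8% × 187/365 = €939.6110
Hawthornwood, 7 July – 31 December 2015: 178 days → €65,500 × 3.5% × 178/365 = €1,117.9863
Total = €2,057.5973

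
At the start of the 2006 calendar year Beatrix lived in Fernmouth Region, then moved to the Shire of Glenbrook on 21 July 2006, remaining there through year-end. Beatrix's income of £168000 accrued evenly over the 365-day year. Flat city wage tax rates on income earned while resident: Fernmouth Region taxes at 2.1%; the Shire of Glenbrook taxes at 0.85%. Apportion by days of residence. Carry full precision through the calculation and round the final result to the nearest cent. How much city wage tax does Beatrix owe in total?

Fernmouth Region, 1 January – 20 July 2006: 201 days → £168000 × 2.1% × 201/365 = £1942.8164
The Shire of Glenbrook, 21 July – 31 December 2006: 164 days → £168000 × 0.85% × 164/365 = £641.6219
Total = £2584.4384

£2584.44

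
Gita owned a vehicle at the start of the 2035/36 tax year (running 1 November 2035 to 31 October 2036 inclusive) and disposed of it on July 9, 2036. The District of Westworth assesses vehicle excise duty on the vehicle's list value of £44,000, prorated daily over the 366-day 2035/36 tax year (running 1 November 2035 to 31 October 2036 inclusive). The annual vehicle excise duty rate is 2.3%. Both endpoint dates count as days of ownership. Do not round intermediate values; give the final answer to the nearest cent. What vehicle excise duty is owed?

£696.79

Days held (November 1, 2035 – July 9, 2036): 252 out of 366
Tax = £44,000 × 2.3% × 252/366 = £696.7869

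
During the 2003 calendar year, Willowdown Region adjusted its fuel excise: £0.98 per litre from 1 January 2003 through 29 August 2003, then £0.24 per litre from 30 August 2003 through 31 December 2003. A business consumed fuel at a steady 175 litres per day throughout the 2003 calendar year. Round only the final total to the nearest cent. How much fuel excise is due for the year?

£46,539.50

1 January – 29 August 2003: 241 days × 175 litres/day = 42,175 litres at £0.98/litre → £41,331.50
30 August – 31 December 2003: 124 days × 175 litres/day = 21,700 litres at £0.24/litre → £5,208.00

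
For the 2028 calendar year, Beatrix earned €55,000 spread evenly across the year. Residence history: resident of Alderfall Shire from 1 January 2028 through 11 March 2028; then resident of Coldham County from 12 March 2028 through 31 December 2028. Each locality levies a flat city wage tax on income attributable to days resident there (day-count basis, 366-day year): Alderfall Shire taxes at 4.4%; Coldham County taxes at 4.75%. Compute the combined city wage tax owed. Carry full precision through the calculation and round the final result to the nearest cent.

Alderfall Shire, 1 January – 11 March 2028: 71 days → €55,000 × 4.4% × 71/366 = €469.4536
Coldham County, 12 March – 31 December 2028: 295 days → €55,000 × 4.75% × 295/366 = €2,105.7036
Total = €2,575.1571

€2,575.16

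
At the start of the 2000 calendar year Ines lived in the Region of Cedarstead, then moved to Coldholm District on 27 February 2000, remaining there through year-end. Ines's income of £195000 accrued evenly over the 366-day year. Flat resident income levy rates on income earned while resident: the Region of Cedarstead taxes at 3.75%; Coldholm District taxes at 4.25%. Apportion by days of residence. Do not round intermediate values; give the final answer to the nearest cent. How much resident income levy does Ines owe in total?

The Region of Cedarstead, 1 January – 26 February 2000: 57 days → £195000 × 3.75% × 57/366 = £1138.8320
Coldholm District, 27 February – 31 December 2000: 309 days → £195000 × 4.25% × 309/366 = £6996.8238
Total = £8135.6557

£8135.66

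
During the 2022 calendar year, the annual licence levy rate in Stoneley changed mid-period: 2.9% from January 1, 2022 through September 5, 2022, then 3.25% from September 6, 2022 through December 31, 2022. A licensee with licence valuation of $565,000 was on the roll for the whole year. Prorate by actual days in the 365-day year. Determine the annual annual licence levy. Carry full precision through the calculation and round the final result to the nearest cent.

$17,018.88

January 1 – September 5, 2022: 248 days at 2.9% → $565,000 × 2.9% × 248/365 = $11,132.8219
September 6 – December 31, 2022: 117 days at 3.25% → $565,000 × 3.25% × 117/365 = $5,886.0616
Total = $17,018.8836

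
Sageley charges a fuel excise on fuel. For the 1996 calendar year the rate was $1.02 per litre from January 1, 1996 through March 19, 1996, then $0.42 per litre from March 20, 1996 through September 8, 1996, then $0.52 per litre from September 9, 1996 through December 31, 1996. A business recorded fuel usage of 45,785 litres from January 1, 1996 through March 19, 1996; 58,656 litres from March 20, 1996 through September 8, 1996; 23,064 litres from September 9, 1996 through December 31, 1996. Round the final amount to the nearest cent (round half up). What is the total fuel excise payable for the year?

$83329.50

January 1 – March 19, 1996: 45,785 litres at $1.02/litre → $46700.70
March 20 – September 8, 1996: 58,656 litres at $0.42/litre → $24635.52
September 9 – December 31, 1996: 23,064 litres at $0.52/litre → $11993.28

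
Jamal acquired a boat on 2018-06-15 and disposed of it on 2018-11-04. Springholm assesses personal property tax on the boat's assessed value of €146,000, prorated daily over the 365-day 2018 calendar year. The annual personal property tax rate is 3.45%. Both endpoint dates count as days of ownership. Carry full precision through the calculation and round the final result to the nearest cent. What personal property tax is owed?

€1,973.40

Days held (2018-06-15 to 2018-11-04): 143 out of 365
Tax = €146,000 × 3.45% × 143/365 = €1,973.4000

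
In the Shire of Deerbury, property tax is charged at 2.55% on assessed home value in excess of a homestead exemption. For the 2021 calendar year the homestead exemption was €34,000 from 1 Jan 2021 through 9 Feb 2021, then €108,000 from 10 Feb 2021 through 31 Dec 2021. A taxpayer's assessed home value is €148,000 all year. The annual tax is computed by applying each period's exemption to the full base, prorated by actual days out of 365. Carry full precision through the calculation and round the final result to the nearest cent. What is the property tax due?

€1,226.79

1 Jan – 9 Feb 2021: 40 days, exemption €34,000 → (€148,000 − €34,000) × 2.55% × 40/365 = €318.5753
10 Feb – 31 Dec 2021: 325 days, exemption €108,000 → (€148,000 − €108,000) × 2.55% × 325/365 = €908.2192
Total = €1,226.7945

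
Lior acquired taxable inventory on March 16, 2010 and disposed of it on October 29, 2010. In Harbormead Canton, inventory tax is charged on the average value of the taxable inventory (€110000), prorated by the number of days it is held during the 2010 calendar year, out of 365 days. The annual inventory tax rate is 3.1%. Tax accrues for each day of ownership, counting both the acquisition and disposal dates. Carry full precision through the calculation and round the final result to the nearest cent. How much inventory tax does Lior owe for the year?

Days held (March 16 – October 29, 2010): 228 out of 365
Tax = €110000 × 3.1% × 228/365 = €2130.0822

€2130.08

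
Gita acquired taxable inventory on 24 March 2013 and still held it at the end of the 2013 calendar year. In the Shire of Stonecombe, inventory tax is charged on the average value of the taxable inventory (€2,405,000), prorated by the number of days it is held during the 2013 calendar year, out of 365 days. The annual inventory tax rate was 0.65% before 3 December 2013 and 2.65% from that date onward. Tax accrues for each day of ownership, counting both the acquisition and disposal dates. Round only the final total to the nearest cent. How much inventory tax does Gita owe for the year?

€15,942.18

24 March – 2 December 2013: 254 days at 0.65% → €2,405,000 × 0.65% × 254/365 = €10,878.5068
3 December – 31 December 2013: 29 days at 2.65% → €2,405,000 × 2.65% × 29/365 = €5,063.6781
Total = €15,942.1849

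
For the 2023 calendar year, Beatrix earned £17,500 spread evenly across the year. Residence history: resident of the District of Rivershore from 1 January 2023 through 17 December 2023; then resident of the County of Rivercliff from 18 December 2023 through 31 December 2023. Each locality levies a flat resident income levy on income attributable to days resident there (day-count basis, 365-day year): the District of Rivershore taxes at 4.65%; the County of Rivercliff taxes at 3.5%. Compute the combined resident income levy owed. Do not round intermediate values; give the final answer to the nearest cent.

The District of Rivershore, 1 January – 17 December 2023: 351 days → £17,500 × 4.65% × 351/365 = £782.5377
The County of Rivercliff, 18 December – 31 December 2023: 14 days → £17,500 × 3.5% × 14/365 = £23.4932
Total = £806.0308

£806.03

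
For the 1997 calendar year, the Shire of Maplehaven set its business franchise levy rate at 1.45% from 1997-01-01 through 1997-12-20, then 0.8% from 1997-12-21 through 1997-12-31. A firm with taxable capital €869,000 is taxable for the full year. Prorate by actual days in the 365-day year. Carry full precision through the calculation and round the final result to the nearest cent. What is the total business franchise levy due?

€12,430.27

1997-01-01 to 1997-12-20: 354 days at 1.45% → €869,000 × 1.45% × 354/365 = €12,220.7589
1997-12-21 to 1997-12-31: 11 days at 0.8% → €869,000 × 0.8% × 11/365 = €209.5123
Total = €12,430.2712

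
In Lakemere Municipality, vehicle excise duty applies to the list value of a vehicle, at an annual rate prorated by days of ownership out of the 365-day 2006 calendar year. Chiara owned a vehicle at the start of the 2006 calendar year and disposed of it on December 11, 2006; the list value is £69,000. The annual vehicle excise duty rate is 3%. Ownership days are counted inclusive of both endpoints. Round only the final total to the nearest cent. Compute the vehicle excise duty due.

Days held (January 1 – December 11, 2006): 345 out of 365
Tax = £69,000 × 3% × 345/365 = £1,956.5753

£1,956.58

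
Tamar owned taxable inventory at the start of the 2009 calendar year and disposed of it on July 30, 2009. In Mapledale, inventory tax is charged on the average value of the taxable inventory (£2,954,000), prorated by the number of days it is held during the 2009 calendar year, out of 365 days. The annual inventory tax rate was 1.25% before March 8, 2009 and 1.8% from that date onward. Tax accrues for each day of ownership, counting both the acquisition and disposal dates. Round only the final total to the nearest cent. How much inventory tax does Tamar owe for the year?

January 1 – March 7, 2009: 66 days at 1.25% → £2,954,000 × 1.25% × 66/365 = £6,676.8493
March 8 – July 30, 2009: 145 days at 1.8% → £2,954,000 × 1.8% × 145/365 = £21,123.1233
Total = £27,799.9726

£27,799.97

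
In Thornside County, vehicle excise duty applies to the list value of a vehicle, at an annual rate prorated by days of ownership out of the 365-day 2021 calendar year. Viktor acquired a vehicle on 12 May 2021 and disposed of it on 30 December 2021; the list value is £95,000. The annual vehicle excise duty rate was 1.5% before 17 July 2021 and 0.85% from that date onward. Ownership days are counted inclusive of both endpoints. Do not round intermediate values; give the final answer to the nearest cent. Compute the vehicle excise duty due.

12 May – 16 July 2021: 66 days at 1.5% → £95,000 × 1.5% × 66/365 = £257.6712
17 July – 30 December 2021: 167 days at 0.85% → £95,000 × 0.85% × 167/365 = £369.4589
Total = £627.1301

£627.13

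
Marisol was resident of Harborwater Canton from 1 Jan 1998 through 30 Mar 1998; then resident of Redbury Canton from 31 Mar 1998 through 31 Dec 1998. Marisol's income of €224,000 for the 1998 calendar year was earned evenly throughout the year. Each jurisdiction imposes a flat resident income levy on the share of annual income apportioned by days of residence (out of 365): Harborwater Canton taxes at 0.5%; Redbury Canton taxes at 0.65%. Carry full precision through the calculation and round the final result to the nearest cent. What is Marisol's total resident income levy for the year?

Harborwater Canton, 1 Jan – 30 Mar 1998: 89 days → €224,000 × 0.5% × 89/365 = €273.0959
Redbury Canton, 31 Mar – 31 Dec 1998: 276 days → €224,000 × 0.65% × 276/365 = €1,100.9753
Total = €1,374.0712

€1,374.07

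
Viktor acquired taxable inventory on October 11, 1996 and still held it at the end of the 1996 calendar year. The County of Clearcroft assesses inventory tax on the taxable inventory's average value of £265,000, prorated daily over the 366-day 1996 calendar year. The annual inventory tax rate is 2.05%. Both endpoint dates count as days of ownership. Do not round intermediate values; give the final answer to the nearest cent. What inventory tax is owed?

£1,217.12

Days held (October 11 – December 31, 1996): 82 out of 366
Tax = £265,000 × 2.05% × 82/366 = £1,217.1175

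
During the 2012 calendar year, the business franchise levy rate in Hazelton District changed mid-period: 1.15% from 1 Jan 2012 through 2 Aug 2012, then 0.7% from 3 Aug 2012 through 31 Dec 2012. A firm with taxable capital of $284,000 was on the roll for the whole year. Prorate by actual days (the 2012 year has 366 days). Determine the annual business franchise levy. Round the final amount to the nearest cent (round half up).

1 Jan – 2 Aug 2012: 215 days at 1.15% → $284,000 × 1.15% × 215/366 = $1,918.5519
3 Aug – 31 Dec 2012: 151 days at 0.7% → $284,000 × 0.7% × 151/366 = $820.1858
Total = $2,738.7377

$2,738.74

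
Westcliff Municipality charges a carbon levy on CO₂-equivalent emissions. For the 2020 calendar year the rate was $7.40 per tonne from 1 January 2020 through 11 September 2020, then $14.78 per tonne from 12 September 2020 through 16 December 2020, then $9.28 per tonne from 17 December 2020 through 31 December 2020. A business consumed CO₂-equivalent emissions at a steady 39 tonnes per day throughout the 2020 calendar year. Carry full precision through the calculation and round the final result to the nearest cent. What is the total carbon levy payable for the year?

$134,358.12

1 January – 11 September 2020: 255 days × 39 tonnes/day = 9,945 tonnes at $7.40/tonne → $73,593.00
12 September – 16 December 2020: 96 days × 39 tonnes/day = 3,744 tonnes at $14.78/tonne → $55,336.32
17 December – 31 December 2020: 15 days × 39 tonnes/day = 585 tonnes at $9.28/tonne → $5,428.80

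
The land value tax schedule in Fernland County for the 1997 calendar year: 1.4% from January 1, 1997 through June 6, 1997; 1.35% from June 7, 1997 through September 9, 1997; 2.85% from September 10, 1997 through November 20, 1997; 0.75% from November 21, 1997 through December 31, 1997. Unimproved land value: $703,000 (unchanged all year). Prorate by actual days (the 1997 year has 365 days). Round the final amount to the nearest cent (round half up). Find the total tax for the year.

$11,248.00

January 1 – June 6, 1997: 157 days at 1.4% → $703,000 × 1.4% × 157/365 = $4,233.4082
June 7 – September 9, 1997: 95 days at 1.35% → $703,000 × 1.35% × 95/365 = $2,470.1301
September 10 – November 20, 1997: 72 days at 2.85% → $703,000 × 2.85% × 72/365 = $3,952.2082
November 21 – December 31, 1997: 41 days at 0.75% → $703,000 × 0.75% × 41/365 = $592.2534
Total = $11,248.0000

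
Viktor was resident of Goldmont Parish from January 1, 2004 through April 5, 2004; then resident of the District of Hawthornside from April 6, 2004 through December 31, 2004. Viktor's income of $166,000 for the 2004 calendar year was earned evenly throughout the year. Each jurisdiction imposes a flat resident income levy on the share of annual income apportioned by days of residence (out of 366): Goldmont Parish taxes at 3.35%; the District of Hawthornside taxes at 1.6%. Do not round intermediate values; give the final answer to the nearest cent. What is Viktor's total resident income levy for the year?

$3,417.97

Goldmont Parish, January 1 – April 5, 2004: 96 days → $166,000 × 3.35% × 96/366 = $1,458.6230
The District of Hawthornside, April 6 – December 31, 2004: 270 days → $166,000 × 1.6% × 270/366 = $1,959.3443
Total = $3,417.9672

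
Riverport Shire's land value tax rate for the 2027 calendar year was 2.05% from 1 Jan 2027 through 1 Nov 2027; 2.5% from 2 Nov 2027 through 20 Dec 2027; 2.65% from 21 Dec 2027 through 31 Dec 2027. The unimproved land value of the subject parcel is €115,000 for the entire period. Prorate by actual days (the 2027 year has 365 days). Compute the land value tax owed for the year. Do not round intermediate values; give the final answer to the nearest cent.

1 Jan – 1 Nov 2027: 305 days at 2.05% → €115,000 × 2.05% × 305/365 = €1,969.9658
2 Nov – 20 Dec 2027: 49 days at 2.5% → €115,000 × 2.5% × 49/365 = €385.9589
21 Dec – 31 Dec 2027: 11 days at 2.65% → €115,000 × 2.65% × 11/365 = €91.8425
Total = €2,447.7671

€2,447.77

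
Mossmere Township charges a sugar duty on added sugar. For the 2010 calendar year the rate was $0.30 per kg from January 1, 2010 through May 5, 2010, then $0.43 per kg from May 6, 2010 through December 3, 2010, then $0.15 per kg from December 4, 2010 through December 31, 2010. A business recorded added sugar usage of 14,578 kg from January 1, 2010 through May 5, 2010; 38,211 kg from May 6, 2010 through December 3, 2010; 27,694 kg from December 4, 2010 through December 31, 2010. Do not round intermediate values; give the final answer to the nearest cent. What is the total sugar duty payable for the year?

January 1 – May 5, 2010: 14,578 kg at $0.30/kg → $4,373.40
May 6 – December 3, 2010: 38,211 kg at $0.43/kg → $16,430.73
December 4 – December 31, 2010: 27,694 kg at $0.15/kg → $4,154.10

$24,958.23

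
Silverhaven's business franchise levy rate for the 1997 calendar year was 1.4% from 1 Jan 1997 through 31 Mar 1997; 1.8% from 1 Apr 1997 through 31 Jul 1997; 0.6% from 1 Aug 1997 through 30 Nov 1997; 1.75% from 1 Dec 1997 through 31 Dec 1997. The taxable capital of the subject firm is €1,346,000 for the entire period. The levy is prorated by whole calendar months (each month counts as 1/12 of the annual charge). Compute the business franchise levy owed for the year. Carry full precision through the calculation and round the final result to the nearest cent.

1 Jan – 31 Mar 1997: 3 months at 1.4% → €1,346,000 × 1.4% × 3/12 = €4,711.0000
1 Apr – 31 Jul 1997: 4 months at 1.8% → €1,346,000 × 1.8% × 4/12 = €8,076.0000
1 Aug – 30 Nov 1997: 4 months at 0.6% → €1,346,000 × 0.6% × 4/12 = €2,692.0000
1 Dec – 31 Dec 1997: 1 month at 1.75% → €1,346,000 × 1.75% × 1/12 = €1,962.9167
Total = €17,441.9167

€17,441.92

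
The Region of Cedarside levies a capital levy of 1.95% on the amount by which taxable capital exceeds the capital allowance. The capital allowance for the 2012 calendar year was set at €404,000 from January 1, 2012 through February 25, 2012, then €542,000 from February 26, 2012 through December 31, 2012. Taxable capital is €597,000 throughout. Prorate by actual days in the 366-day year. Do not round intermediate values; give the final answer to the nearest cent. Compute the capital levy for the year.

€1,484.24

January 1 – February 25, 2012: 56 days, exemption €404,000 → (€597,000 − €404,000) × 1.95% × 56/366 = €575.8361
February 26 – December 31, 2012: 310 days, exemption €542,000 → (€597,000 − €542,000) × 1.95% × 310/366 = €908.4016
Total = €1,484.2377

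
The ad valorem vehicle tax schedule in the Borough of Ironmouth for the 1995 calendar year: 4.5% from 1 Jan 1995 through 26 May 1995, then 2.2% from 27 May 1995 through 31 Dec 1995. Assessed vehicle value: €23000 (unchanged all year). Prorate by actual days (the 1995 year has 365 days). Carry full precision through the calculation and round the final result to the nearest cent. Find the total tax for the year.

1 Jan – 26 May 1995: 146 days at 4.5% → €23000 × 4.5% × 146/365 = €414.0000
27 May – 31 Dec 1995: 219 days at 2.2% → €23000 × 2.2% × 219/365 = €303.6000
Total = €717.6000

€717.60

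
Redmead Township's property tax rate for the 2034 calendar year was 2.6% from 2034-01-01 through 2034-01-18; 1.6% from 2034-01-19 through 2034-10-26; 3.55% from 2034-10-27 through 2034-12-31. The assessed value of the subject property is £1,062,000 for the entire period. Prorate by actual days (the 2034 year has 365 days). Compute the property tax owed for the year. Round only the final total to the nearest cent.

2034-01-01 to 2034-01-18: 18 days at 2.6% → £1,062,000 × 2.6% × 18/365 = £1,361.6877
2034-01-19 to 2034-10-26: 281 days at 1.6% → £1,062,000 × 1.6% × 281/365 = £13,081.5123
2034-10-27 to 2034-12-31: 66 days at 3.55% → £1,062,000 × 3.55% × 66/365 = £6,817.1671
Total = £21,260.3671

£21,260.37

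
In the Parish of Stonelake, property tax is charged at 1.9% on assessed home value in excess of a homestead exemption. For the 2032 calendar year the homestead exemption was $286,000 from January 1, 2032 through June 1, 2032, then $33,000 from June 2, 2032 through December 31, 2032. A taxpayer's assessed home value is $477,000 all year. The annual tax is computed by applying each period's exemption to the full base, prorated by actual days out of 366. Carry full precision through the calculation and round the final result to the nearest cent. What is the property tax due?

$6,426.52

January 1 – June 1, 2032: 153 days, exemption $286,000 → ($477,000 − $286,000) × 1.9% × 153/366 = $1,517.0410
June 2 – December 31, 2032: 213 days, exemption $33,000 → ($477,000 − $33,000) × 1.9% × 213/366 = $4,909.4754
Total = $6,426.5164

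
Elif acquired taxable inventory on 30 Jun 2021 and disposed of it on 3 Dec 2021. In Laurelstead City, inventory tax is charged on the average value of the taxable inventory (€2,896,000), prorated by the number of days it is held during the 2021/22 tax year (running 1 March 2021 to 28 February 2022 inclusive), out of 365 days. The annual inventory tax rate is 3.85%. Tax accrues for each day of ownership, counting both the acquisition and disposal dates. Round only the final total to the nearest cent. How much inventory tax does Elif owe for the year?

Days held (30 Jun – 3 Dec 2021): 157 out of 365
Tax = €2,896,000 × 3.85% × 157/365 = €47,958.5534

€47,958.55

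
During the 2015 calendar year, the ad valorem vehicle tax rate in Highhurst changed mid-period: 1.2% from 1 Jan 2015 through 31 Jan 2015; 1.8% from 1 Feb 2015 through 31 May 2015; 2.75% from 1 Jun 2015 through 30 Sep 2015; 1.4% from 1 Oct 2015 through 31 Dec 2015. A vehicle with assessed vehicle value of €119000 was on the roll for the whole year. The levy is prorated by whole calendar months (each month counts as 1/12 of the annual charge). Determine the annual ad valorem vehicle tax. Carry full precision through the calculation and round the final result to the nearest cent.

€2340.33

1 Jan – 31 Jan 2015: 1 month at 1.2% → €119000 × 1.2% × 1/12 = €119.0000
1 Feb – 31 May 2015: 4 months at 1.8% → €119000 × 1.8% × 4/12 = €714.0000
1 Jun – 30 Sep 2015: 4 months at 2.75% → €119000 × 2.75% × 4/12 = €1090.8333
1 Oct – 31 Dec 2015: 3 months at 1.4% → €119000 × 1.4% × 3/12 = €416.5000
Total = €2340.3333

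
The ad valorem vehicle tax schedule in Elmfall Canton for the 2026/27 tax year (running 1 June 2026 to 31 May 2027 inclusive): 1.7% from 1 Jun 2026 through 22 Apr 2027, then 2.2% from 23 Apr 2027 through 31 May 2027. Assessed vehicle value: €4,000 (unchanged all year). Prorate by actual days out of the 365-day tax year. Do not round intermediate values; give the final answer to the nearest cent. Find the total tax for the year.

€70.14

1 Jun 2026 – 22 Apr 2027: 326 days at 1.7% → €4,000 × 1.7% × 326/365 = €60.7342
23 Apr – 31 May 2027: 39 days at 2.2% → €4,000 × 2.2% × 39/365 = €9.4027
Total = €70.1370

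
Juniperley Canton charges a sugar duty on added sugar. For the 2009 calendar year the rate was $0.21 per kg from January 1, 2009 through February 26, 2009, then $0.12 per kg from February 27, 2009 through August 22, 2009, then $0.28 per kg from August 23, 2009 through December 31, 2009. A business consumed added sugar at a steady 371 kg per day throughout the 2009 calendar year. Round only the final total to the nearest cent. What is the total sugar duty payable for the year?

January 1 – February 26, 2009: 57 days × 371 kg/day = 21,147 kg at $0.21/kg → $4440.87
February 27 – August 22, 2009: 177 days × 371 kg/day = 65,667 kg at $0.12/kg → $7880.04
August 23 – December 31, 2009: 131 days × 371 kg/day = 48,601 kg at $0.28/kg → $13608.28

$25929.19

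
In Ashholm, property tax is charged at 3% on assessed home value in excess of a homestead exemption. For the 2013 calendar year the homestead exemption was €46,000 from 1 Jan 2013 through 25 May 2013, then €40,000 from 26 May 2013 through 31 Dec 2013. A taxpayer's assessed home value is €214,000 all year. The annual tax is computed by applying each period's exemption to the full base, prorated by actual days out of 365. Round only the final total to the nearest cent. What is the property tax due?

1 Jan – 25 May 2013: 145 days, exemption €46,000 → (€214,000 − €46,000) × 3% × 145/365 = €2,002.1918
26 May – 31 Dec 2013: 220 days, exemption €40,000 → (€214,000 − €40,000) × 3% × 220/365 = €3,146.3014
Total = €5,148.4932

€5,148.49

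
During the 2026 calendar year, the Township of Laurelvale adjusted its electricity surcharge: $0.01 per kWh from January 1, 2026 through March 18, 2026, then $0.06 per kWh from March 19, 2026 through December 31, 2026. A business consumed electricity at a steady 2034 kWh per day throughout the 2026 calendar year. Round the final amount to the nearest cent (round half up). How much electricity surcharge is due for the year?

January 1 – March 18, 2026: 77 days × 2034 kWh/day = 156,618 kWh at $0.01/kWh → $1,566.18
March 19 – December 31, 2026: 288 days × 2034 kWh/day = 585,792 kWh at $0.06/kWh → $35,147.52

$36,713.70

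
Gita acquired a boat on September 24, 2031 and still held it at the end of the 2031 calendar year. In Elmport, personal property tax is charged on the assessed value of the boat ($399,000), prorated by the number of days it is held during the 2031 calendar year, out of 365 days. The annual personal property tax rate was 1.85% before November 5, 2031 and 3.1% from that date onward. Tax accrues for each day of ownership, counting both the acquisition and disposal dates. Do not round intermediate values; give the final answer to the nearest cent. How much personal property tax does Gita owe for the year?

September 24 – November 4, 2031: 42 days at 1.85% → $399,000 × 1.85% × 42/365 = $849.3781
November 5 – December 31, 2031: 57 days at 3.1% → $399,000 × 3.1% × 57/365 = $1,931.5973
Total = $2,780.9753

$2,780.98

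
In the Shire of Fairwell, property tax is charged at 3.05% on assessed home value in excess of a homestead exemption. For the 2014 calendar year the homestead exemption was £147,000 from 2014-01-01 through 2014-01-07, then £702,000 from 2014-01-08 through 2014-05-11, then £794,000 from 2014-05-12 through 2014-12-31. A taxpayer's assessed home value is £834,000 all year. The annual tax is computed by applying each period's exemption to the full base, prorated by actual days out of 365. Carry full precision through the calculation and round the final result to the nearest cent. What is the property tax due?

£2,551.72

2014-01-01 to 2014-01-07: 7 days, exemption £147,000 → (£834,000 − £147,000) × 3.05% × 7/365 = £401.8479
2014-01-08 to 2014-05-11: 124 days, exemption £702,000 → (£834,000 − £702,000) × 3.05% × 124/365 = £1,367.7370
2014-05-12 to 2014-12-31: 234 days, exemption £794,000 → (£834,000 − £794,000) × 3.05% × 234/365 = £782.1370
Total = £2,551.7219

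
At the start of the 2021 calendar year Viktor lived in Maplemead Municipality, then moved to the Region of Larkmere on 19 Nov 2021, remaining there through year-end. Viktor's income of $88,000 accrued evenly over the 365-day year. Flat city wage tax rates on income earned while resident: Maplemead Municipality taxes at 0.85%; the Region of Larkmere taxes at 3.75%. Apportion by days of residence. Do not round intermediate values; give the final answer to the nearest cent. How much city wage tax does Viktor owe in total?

$1,048.65

Maplemead Municipality, 1 Jan – 18 Nov 2021: 322 days → $88,000 × 0.85% × 322/365 = $659.8795
The Region of Larkmere, 19 Nov – 31 Dec 2021: 43 days → $88,000 × 3.75% × 43/365 = $388.7671
Total = $1,048.6466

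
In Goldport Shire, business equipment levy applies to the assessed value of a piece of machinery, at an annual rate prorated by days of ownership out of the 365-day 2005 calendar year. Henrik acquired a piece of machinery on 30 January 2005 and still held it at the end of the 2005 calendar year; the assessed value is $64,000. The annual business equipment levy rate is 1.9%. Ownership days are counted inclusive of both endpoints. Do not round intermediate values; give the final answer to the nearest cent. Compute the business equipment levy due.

$1,119.39

Days held (30 January – 31 December 2005): 336 out of 365
Tax = $64,000 × 1.9% × 336/365 = $1,119.3863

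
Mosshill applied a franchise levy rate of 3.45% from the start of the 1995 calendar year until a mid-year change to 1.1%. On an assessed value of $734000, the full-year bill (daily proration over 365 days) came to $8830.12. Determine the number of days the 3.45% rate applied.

Let d = days at the first rate; then 365 − d days at the second rate.
$734000 × [3.45%·d + 1.1%·(365−d)] / 365 = $8830.12
Solving gives d = 16, so the new rate took effect on 17 January 1995.

16 days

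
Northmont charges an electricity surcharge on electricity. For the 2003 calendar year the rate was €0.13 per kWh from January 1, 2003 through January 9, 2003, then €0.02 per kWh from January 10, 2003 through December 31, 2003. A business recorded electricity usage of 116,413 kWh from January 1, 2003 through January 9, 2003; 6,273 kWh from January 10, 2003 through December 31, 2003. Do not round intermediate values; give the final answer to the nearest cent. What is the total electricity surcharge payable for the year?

January 1 – January 9, 2003: 116,413 kWh at €0.13/kWh → €15,133.69
January 10 – December 31, 2003: 6,273 kWh at €0.02/kWh → €125.46

€15,259.15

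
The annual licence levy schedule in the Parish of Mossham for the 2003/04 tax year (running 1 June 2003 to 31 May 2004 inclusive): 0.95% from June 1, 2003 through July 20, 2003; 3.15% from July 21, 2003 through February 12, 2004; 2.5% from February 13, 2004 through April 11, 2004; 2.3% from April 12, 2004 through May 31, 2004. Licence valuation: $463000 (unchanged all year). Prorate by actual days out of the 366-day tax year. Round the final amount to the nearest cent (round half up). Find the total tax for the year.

$12170.20

June 1 – July 20, 2003: 50 days at 0.95% → $463000 × 0.95% × 50/366 = $600.8880
July 21, 2003 – February 12, 2004: 207 days at 3.15% → $463000 × 3.15% × 207/366 = $8248.6107
February 13 – April 11, 2004: 59 days at 2.5% → $463000 × 2.5% × 59/366 = $1865.9153
April 12 – May 31, 2004: 50 days at 2.3% → $463000 × 2.3% × 50/366 = $1454.7814
Total = $12170.1954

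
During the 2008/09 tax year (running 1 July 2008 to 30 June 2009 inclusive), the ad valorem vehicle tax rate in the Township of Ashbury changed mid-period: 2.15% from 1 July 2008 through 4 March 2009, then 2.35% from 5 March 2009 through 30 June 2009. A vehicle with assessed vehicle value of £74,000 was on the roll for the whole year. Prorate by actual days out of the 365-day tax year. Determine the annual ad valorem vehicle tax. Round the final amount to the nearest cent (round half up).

£1,638.85

1 July 2008 – 4 March 2009: 247 days at 2.15% → £74,000 × 2.15% × 247/365 = £1,076.6493
5 March – 30 June 2009: 118 days at 2.35% → £74,000 × 2.35% × 118/365 = £562.1973
Total = £1,638.8466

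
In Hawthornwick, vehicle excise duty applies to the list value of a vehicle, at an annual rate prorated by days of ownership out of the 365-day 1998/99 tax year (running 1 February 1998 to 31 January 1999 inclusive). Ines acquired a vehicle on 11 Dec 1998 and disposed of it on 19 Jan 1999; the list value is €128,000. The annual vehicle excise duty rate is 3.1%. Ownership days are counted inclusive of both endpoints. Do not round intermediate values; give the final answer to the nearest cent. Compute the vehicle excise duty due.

Days held (11 Dec 1998 – 19 Jan 1999): 40 out of 365
Tax = €128,000 × 3.1% × 40/365 = €434.8493

€434.85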